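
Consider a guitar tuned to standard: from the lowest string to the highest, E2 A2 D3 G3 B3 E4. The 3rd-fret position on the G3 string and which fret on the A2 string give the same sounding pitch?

G3 at fret 3 is G3 + 3 semitones = A♯3.
The open A2 string is 10 semitones below the open G3, so the same pitch on the A2 string lies at fret 3 + 10 = 13.

13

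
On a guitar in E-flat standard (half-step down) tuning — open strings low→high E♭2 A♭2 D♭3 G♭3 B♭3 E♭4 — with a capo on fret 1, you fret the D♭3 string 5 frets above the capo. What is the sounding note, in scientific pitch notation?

The capo raises the open D♭3 by 1 semitone to D3; fretting 5 more gives D♭3 + 1 + 5 = D♭3 + 6 semitones = G3.

G3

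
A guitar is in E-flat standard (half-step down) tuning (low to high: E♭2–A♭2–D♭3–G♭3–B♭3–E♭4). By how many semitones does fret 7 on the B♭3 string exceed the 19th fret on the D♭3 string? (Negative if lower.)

-3 semitones

B♭3 at fret 7 → F4 (MIDI 65); D♭3 at fret 19 → A♭4 (MIDI 68).
65 − 68 = -3, so the two pitches are 3 semitones apart.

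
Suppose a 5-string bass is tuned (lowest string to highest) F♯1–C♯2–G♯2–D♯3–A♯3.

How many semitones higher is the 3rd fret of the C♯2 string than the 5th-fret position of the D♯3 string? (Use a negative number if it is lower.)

-16 semitones

C♯2 at fret 3 → E2 (MIDI 40); D♯3 at fret 5 → G♯3 (MIDI 56).
40 − 56 = -16, so the two pitches are 16 semitones apart.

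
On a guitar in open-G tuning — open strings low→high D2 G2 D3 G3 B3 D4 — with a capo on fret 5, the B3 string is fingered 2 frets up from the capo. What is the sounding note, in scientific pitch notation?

F♯4

The capo raises the open B3 by 5 semitones to E4; fretting 2 more gives B3 + 5 + 2 = B3 + 7 semitones = F♯4.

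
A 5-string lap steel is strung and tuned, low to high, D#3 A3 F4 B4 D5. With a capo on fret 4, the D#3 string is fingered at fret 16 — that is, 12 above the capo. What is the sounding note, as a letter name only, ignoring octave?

The capo raises the open D#3 by 4 semitones to G3; fretting 12 more gives D#3 + 4 + 12 = D#3 + 16 semitones, landing on G.

G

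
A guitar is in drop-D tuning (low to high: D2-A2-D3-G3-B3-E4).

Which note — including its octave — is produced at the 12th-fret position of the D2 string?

The open D2 string plus 12 semitones: D–D#–E–F–…–C–C#–D.
The walk passes from B into C once, so the octave number goes from 2 to 3.

D3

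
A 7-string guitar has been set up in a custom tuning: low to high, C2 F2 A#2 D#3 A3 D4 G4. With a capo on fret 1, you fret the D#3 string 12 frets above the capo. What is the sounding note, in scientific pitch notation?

E4

The capo raises the open D#3 by 1 semitone to E3; fretting 12 more gives D#3 + 1 + 12 = D#3 + 13 semitones = E4.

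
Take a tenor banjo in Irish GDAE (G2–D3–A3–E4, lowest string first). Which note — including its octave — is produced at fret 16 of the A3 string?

Each fret is one semitone, so A3 + 16 = C#5.

C#5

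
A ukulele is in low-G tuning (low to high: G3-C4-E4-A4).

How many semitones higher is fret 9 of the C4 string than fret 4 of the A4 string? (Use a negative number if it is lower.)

C4 at fret 9 → A4 (MIDI 69); A4 at fret 4 → C♯5 (MIDI 73).
69 − 73 = -4, so the two pitches are 4 semitones apart.

-4 semitones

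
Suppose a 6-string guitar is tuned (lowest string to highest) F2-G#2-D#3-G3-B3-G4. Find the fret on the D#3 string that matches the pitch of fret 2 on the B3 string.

B3 at fret 2 is B3 + 2 semitones = C#4.
The open D#3 string is 8 semitones below the open B3, so the same pitch on the D#3 string lies at fret 2 + 8 = 10.

10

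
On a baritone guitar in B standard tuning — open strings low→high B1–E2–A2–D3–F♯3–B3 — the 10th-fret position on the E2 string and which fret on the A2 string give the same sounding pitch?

5

E2 at fret 10 is E2 + 10 semitones = D3.
The open A2 string is 5 semitones above the open E2, so the same pitch on the A2 string lies at fret 10 − 5 = 5.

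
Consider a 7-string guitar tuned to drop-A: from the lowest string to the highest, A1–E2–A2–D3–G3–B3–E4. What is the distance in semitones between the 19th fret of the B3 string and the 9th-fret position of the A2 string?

24 semitones

B3 at fret 19 → F♯5 (MIDI 78); A2 at fret 9 → F♯3 (MIDI 54).
78 − 54 = 24, so the two pitches are 24 semitones apart, with F♯5 the higher.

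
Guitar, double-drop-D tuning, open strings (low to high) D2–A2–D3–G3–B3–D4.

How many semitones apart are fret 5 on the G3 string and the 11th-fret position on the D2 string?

G3 at fret 5 → C4 (MIDI 60); D2 at fret 11 → C#3 (MIDI 49).
60 − 49 = 11, so the two pitches are 11 semitones apart, with C4 the higher.

11 semitones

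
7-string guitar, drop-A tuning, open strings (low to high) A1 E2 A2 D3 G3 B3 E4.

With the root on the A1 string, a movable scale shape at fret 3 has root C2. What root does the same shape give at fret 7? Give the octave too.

E2

Moving from fret 3 to fret 7 shifts the root by 4 semitones.
C2 up 4 semitones is E2.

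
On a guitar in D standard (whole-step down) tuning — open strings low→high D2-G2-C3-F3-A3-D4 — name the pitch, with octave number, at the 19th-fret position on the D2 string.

The open D2 string plus 19 semitones: D–D#–E–F–…–G–G#–A.
The walk passes from B into C once, so the octave number goes from 2 to 3.

A3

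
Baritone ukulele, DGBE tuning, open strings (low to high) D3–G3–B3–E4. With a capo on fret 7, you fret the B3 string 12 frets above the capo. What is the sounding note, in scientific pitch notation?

F#5

The capo raises the open B3 by 7 semitones to F#4; fretting 12 more gives B3 + 7 + 12 = B3 + 19 semitones = F#5.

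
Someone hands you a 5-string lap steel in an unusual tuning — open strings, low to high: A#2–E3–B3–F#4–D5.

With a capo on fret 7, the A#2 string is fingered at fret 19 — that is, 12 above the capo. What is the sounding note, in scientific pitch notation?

The capo raises the open A#2 by 7 semitones to F3; fretting 12 more gives A#2 + 7 + 12 = A#2 + 19 semitones = F4.

F4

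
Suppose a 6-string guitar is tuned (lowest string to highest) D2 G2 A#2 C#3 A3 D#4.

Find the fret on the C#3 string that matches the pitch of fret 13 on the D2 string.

2

D2 at fret 13 is D2 + 13 semitones = D#3.
The open C#3 string is 11 semitones above the open D2, so the same pitch on the C#3 string lies at fret 13 − 11 = 2.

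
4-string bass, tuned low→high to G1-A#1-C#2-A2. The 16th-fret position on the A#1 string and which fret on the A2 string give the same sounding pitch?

5

A#1 at fret 16 is A#1 + 16 semitones = D3.
The open A2 string is 11 semitones above the open A#1, so the same pitch on the A2 string lies at fret 16 − 11 = 5.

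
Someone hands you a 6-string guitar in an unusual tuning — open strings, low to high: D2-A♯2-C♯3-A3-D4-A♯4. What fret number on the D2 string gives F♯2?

4

F♯2 is 4 semitones above the open D2 (D–D#–E–F–F#), so it sits at fret 4.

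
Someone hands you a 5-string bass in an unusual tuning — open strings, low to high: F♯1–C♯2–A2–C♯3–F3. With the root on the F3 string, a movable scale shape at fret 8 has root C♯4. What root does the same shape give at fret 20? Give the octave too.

C♯5

Moving from fret 8 to fret 20 shifts the root by 12 semitones.
C♯4 up 12 semitones is C♯5.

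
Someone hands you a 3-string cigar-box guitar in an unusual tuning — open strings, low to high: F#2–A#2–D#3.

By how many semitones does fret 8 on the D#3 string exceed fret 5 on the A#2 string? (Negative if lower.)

D#3 at fret 8 → B3 (MIDI 59); A#2 at fret 5 → D#3 (MIDI 51).
59 − 51 = 8, so the two pitches are 8 semitones apart.

8 semitones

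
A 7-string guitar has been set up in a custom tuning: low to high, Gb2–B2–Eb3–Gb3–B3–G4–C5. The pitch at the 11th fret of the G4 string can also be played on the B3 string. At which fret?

19

Fret 11 on G4 is MIDI 67 + 11 = 78 (Gb5). On the B3 string (open MIDI 59), that pitch is 78 − 59 = fret 19.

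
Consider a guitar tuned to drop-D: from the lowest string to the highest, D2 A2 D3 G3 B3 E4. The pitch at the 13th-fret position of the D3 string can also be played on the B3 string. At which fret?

Fret 13 on D3 is MIDI 50 + 13 = 63 (D#4). On the B3 string (open MIDI 59), that pitch is 63 − 59 = fret 4.

4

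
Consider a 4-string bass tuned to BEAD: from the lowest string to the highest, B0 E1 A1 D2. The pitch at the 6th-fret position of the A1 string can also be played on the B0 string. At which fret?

16

Fret 6 on A1 is MIDI 33 + 6 = 39 (D#2). On the B0 string (open MIDI 23), that pitch is 39 − 23 = fret 16.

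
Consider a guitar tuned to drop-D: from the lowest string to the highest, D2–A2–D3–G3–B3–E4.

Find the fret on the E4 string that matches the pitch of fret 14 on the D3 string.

0

D3 at fret 14 is D3 + 14 semitones = E4.
The open E4 string is 14 semitones above the open D3, so the same pitch on the E4 string lies at fret 14 − 14 = 0.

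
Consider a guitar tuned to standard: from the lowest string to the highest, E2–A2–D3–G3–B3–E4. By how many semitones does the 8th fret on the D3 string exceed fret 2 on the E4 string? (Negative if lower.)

D3 at fret 8 → A#3 (MIDI 58); E4 at fret 2 → F#4 (MIDI 66).
58 − 66 = -8, so the two pitches are 8 semitones apart.

-8 semitones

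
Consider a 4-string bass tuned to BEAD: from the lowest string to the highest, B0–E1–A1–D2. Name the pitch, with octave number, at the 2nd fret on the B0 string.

The open B0 string plus 2 semitones: B–C–C#.
The walk passes from B into C once, so the octave number goes from 0 to 1.

C#1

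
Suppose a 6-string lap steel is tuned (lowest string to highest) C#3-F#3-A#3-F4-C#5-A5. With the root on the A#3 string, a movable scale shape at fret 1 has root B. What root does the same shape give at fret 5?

Moving from fret 1 to fret 5 shifts the root by 4 semitones.
B up 4 semitones is D#.

D#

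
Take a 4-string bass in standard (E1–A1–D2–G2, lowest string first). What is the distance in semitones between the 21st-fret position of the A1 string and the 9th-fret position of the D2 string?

A1 at fret 21 → F#3 (MIDI 54); D2 at fret 9 → B2 (MIDI 47).
54 − 47 = 7, so the two pitches are 7 semitones apart, with F#3 the higher.

7 semitones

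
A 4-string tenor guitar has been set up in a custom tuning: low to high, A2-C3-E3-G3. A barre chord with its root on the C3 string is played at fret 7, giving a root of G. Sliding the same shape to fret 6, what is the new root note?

F#

Moving from fret 7 to fret 6 shifts the root by -1 semitone.
G down 1 semitone is F#.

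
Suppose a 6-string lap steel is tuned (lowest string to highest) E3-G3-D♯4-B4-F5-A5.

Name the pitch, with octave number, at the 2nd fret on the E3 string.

F♯3

E3 is MIDI 52. Adding 2 gives 54, which is F♯3.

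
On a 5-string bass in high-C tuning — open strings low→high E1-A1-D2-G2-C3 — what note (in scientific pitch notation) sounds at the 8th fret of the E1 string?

The open E1 string plus 8 semitones: E–F–F#–G–G#–A–A#–B–C.
The walk passes from B into C once, so the octave number goes from 1 to 2.

C2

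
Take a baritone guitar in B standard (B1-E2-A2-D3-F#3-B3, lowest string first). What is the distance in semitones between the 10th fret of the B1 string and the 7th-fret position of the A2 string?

7 semitones

B1 at fret 10 → A2 (MIDI 45); A2 at fret 7 → E3 (MIDI 52).
45 − 52 = -7, so the two pitches are 7 semitones apart, with E3 the higher.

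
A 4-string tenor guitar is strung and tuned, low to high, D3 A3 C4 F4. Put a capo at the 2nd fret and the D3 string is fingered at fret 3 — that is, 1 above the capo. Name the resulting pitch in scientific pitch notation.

F3

The capo raises the open D3 by 2 semitones to E3; fretting 1 more gives D3 + 2 + 1 = D3 + 3 semitones = F3.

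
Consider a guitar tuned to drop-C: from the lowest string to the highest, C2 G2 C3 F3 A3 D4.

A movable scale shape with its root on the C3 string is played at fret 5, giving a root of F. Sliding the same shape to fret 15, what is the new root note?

Moving from fret 5 to fret 15 shifts the root by 10 semitones.
F up 10 semitones is D#.

D#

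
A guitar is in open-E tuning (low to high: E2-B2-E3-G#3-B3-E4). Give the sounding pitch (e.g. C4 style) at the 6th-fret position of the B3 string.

Each fret is one semitone, so B3 + 6 = F4.

F4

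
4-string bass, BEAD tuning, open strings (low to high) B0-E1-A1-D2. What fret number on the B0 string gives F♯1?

7

F♯1 is 7 semitones above the open B0 (B–C–C#–D–D#–E–F–F#), so it sits at fret 7.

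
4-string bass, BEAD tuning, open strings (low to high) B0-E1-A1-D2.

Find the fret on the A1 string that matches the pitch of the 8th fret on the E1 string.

E1 at fret 8 is E1 + 8 semitones = C2.
The open A1 string is 5 semitones above the open E1, so the same pitch on the A1 string lies at fret 8 − 5 = 3.

3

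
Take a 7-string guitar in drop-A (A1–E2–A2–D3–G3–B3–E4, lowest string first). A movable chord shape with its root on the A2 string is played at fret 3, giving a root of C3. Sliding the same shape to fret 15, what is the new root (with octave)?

C4

Moving from fret 3 to fret 15 shifts the root by 12 semitones.
C3 up 12 semitones is C4.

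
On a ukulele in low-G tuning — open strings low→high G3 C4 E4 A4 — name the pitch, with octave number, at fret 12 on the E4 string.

E5

Each fret is one semitone, so E4 + 12 = E5.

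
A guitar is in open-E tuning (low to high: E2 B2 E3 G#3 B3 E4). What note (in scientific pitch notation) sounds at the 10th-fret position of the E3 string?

Each fret is one semitone, so E3 + 10 = D4.

D4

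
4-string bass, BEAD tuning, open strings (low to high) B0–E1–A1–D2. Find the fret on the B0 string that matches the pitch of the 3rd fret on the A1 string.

Fret 3 on A1 is MIDI 33 + 3 = 36 (C2). On the B0 string (open MIDI 23), that pitch is 36 − 23 = fret 13.

13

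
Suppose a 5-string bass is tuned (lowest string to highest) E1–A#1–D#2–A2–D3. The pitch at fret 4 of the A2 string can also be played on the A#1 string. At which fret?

A2 at fret 4 is A2 + 4 semitones = C#3.
The open A#1 string is 11 semitones below the open A2, so the same pitch on the A#1 string lies at fret 4 + 11 = 15.

15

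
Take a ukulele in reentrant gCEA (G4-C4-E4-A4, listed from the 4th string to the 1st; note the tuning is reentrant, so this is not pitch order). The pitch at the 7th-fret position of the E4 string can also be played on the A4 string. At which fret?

E4 at fret 7 is E4 + 7 semitones = B4.
The open A4 string is 5 semitones above the open E4, so the same pitch on the A4 string lies at fret 7 − 5 = 2.

2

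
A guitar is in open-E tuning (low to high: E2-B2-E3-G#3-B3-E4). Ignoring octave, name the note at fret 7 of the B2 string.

The open B2 string plus 7 semitones: B–C–C#–D–D#–E–F–F#.

F#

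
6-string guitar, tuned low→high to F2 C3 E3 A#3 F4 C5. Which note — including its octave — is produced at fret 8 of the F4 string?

Each fret is one semitone, so F4 + 8 = C#5.

C#5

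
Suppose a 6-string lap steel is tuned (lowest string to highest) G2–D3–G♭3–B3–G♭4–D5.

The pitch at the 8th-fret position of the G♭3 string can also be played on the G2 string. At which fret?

Fret 8 on G♭3 is MIDI 54 + 8 = 62 (D4). On the G2 string (open MIDI 43), that pitch is 62 − 43 = fret 19.

19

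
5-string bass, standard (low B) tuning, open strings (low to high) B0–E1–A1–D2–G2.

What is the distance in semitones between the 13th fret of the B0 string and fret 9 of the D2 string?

11 semitones

B0 at fret 13 → C2 (MIDI 36); D2 at fret 9 → B2 (MIDI 47).
36 − 47 = -11, so the two pitches are 11 semitones apart, with B2 the higher.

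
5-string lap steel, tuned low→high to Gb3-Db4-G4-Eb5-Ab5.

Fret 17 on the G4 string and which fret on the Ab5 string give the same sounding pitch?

Fret 17 on G4 is MIDI 67 + 17 = 84 (C6). On the Ab5 string (open MIDI 80), that pitch is 84 − 80 = fret 4.

4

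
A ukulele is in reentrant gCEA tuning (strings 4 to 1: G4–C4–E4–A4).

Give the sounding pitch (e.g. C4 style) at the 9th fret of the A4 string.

Each fret is one semitone, so A4 + 9 = F#5.

F#5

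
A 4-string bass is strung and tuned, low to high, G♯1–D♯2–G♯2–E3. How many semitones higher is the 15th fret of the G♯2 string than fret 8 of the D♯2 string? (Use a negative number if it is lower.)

12 semitones

G♯2 at fret 15 → B3 (MIDI 59); D♯2 at fret 8 → B2 (MIDI 47).
59 − 47 = 12, so the two pitches are 12 semitones apart.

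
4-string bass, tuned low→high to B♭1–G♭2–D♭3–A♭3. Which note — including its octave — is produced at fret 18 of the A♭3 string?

D5

The open A♭3 string plus 18 semitones: Ab–A–Bb–B–…–C–Db–D.
The walk passes from B into C 2 times, so the octave number goes from 3 to 5.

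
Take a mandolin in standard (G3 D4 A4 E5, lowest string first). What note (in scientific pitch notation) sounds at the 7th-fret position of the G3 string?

G3 is MIDI 55. Adding 7 gives 62, which is D4.

D4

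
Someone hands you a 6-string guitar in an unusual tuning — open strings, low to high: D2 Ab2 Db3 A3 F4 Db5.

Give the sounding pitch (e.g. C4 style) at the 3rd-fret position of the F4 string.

Each fret is one semitone, so F4 + 3 = Ab4.

Ab4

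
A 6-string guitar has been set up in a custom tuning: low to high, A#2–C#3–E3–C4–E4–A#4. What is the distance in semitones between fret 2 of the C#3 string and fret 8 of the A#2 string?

C#3 at fret 2 → D#3 (MIDI 51); A#2 at fret 8 → F#3 (MIDI 54).
51 − 54 = -3, so the two pitches are 3 semitones apart, with F#3 the higher.

3 semitones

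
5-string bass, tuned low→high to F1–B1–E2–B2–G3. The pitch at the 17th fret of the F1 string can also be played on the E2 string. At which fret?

Fret 17 on F1 is MIDI 29 + 17 = 46 (B♭2). On the E2 string (open MIDI 40), that pitch is 46 − 40 = fret 6.

6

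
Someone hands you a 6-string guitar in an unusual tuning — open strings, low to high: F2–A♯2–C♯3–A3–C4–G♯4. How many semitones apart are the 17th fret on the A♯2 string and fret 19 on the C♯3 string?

5 semitones

A♯2 at fret 17 → D♯4 (MIDI 63); C♯3 at fret 19 → G♯4 (MIDI 68).
63 − 68 = -5, so the two pitches are 5 semitones apart, with G♯4 the higher.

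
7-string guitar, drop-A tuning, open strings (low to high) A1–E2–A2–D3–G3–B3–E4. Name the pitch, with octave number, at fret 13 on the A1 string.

A#2

Each fret is one semitone, so A1 + 13 = A#2.
(Equivalently spelled Bb2.)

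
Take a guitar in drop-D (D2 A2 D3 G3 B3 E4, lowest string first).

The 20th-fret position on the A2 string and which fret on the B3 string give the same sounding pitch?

6

A2 at fret 20 is A2 + 20 semitones = F4.
The open B3 string is 14 semitones above the open A2, so the same pitch on the B3 string lies at fret 20 − 14 = 6.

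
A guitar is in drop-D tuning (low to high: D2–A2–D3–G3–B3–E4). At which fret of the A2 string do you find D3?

5

D3 is 5 semitones above the open A2 (A–A#–B–C–C#–D), so it sits at fret 5.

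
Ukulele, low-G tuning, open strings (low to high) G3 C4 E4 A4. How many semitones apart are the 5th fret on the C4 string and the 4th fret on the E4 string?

3 semitones

C4 at fret 5 → F4 (MIDI 65); E4 at fret 4 → G♯4 (MIDI 68).
65 − 68 = -3, so the two pitches are 3 semitones apart, with G♯4 the higher.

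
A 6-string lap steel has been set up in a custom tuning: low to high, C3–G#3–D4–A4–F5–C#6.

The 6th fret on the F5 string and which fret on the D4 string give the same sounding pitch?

21

F5 at fret 6 is F5 + 6 semitones = B5.
The open D4 string is 15 semitones below the open F5, so the same pitch on the D4 string lies at fret 6 + 15 = 21.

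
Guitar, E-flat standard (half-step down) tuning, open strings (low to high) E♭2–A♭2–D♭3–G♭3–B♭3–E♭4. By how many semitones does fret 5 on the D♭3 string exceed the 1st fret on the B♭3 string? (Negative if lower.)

D♭3 at fret 5 → G♭3 (MIDI 54); B♭3 at fret 1 → B3 (MIDI 59).
54 − 59 = -5, so the two pitches are 5 semitones apart.

-5 semitones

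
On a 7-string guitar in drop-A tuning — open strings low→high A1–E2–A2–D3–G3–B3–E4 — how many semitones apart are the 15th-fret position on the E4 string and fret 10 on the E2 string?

E4 at fret 15 → G5 (MIDI 79); E2 at fret 10 → D3 (MIDI 50).
79 − 50 = 29, so the two pitches are 29 semitones apart, with G5 the higher.

29 semitones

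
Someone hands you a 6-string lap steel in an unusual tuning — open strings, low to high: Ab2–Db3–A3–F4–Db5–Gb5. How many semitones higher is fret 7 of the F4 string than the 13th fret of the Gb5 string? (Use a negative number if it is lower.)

F4 at fret 7 → C5 (MIDI 72); Gb5 at fret 13 → G6 (MIDI 91).
72 − 91 = -19, so the two pitches are 19 semitones apart.

-19 semitones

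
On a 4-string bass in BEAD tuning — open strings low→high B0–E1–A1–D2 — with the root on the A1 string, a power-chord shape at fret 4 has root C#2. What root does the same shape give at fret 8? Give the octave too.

F2

Moving from fret 4 to fret 8 shifts the root by 4 semitones.
C#2 up 4 semitones is F2.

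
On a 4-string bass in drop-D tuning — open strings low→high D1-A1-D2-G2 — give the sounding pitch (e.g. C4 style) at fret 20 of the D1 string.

A♯2

D1 is MIDI 26. Adding 20 gives 46, which is A♯2.
(Equivalently spelled B♭2.)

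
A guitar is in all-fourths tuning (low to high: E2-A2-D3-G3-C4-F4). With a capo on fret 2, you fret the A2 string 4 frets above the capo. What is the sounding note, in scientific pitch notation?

The capo raises the open A2 by 2 semitones to B2; fretting 4 more gives A2 + 2 + 4 = A2 + 6 semitones = D#3.

D#3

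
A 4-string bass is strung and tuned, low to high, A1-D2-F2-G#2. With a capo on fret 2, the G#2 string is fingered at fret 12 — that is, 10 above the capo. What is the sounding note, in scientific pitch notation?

G#3

The capo raises the open G#2 by 2 semitones to A#2; fretting 10 more gives G#2 + 2 + 10 = G#2 + 12 semitones = G#3.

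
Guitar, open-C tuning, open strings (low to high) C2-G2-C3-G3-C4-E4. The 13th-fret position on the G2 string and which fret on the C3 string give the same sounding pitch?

8

G2 at fret 13 is G2 + 13 semitones = G#3.
The open C3 string is 5 semitones above the open G2, so the same pitch on the C3 string lies at fret 13 − 5 = 8.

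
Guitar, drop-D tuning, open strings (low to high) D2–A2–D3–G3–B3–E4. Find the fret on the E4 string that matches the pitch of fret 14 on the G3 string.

5

Fret 14 on G3 is MIDI 55 + 14 = 69 (A4). On the E4 string (open MIDI 64), that pitch is 69 − 64 = fret 5.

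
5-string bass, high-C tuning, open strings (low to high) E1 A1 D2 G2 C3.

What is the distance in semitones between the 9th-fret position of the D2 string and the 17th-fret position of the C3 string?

18 semitones

D2 at fret 9 → B2 (MIDI 47); C3 at fret 17 → F4 (MIDI 65).
47 − 65 = -18, so the two pitches are 18 semitones apart, with F4 the higher.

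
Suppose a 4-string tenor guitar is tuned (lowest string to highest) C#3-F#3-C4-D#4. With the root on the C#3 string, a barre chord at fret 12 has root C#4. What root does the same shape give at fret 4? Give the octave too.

F3

Moving from fret 12 to fret 4 shifts the root by -8 semitones.
C#4 down 8 semitones is F3.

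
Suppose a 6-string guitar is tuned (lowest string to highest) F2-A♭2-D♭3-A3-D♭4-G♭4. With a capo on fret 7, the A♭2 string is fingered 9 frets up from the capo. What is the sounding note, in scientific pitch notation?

The capo raises the open A♭2 by 7 semitones to E♭3; fretting 9 more gives A♭2 + 7 + 9 = A♭2 + 16 semitones = C4.

C4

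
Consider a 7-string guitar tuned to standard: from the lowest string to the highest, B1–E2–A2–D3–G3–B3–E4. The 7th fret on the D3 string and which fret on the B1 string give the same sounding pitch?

22

D3 at fret 7 is D3 + 7 semitones = A3.
The open B1 string is 15 semitones below the open D3, so the same pitch on the B1 string lies at fret 7 + 15 = 22.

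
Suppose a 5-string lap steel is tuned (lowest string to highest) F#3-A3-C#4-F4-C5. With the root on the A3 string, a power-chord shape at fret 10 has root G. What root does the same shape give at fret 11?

G#

Moving from fret 10 to fret 11 shifts the root by 1 semitone.
G up 1 semitone is G#.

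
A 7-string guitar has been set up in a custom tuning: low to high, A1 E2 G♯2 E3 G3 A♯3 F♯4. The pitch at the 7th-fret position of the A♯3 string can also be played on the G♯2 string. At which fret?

A♯3 at fret 7 is A♯3 + 7 semitones = F4.
The open G♯2 string is 14 semitones below the open A♯3, so the same pitch on the G♯2 string lies at fret 7 + 14 = 21.

21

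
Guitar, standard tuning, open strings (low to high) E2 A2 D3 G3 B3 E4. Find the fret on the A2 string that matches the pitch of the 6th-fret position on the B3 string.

20

B3 at fret 6 is B3 + 6 semitones = F4.
The open A2 string is 14 semitones below the open B3, so the same pitch on the A2 string lies at fret 6 + 14 = 20.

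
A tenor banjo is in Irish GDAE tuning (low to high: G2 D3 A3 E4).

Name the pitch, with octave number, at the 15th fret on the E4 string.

E4 is MIDI 64. Adding 15 gives 79, which is G5.

G5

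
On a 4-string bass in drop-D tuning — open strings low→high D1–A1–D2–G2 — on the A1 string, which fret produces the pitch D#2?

6

D#2 is 6 semitones above the open A1 (A–A#–B–C–C#–D–D#), so it sits at fret 6.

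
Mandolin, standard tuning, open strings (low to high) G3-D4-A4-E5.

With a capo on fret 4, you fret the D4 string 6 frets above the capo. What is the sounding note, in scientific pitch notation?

The capo raises the open D4 by 4 semitones to F♯4; fretting 6 more gives D4 + 4 + 6 = D4 + 10 semitones = C5.

C5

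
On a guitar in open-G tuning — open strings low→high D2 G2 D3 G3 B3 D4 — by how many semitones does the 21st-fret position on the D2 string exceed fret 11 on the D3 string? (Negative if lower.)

D2 at fret 21 → B3 (MIDI 59); D3 at fret 11 → C#4 (MIDI 61).
59 − 61 = -2, so the two pitches are 2 semitones apart.

-2 semitones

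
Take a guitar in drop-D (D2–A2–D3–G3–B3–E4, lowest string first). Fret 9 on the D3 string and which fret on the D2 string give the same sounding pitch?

Fret 9 on D3 is MIDI 50 + 9 = 59 (B3). On the D2 string (open MIDI 38), that pitch is 59 − 38 = fret 21.

21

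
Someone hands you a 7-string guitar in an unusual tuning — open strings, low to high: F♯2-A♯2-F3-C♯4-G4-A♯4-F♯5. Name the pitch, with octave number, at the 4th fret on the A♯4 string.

Each fret is one semitone, so A♯4 + 4 = D5.

D5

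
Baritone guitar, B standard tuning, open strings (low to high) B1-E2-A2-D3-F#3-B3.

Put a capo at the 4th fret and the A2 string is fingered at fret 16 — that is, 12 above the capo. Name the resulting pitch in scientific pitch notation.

The capo raises the open A2 by 4 semitones to C#3; fretting 12 more gives A2 + 4 + 12 = A2 + 16 semitones = C#4.

C#4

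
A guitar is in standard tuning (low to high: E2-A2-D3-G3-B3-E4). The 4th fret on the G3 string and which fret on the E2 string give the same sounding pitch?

19

G3 at fret 4 is G3 + 4 semitones = B3.
The open E2 string is 15 semitones below the open G3, so the same pitch on the E2 string lies at fret 4 + 15 = 19.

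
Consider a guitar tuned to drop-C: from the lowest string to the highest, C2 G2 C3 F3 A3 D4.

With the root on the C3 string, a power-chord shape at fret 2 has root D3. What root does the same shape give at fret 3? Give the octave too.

Moving from fret 2 to fret 3 shifts the root by 1 semitone.
D3 up 1 semitone is D♯3.

D♯3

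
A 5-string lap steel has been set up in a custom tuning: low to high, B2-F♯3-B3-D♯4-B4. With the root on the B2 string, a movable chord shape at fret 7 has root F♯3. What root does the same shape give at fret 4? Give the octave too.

Moving from fret 7 to fret 4 shifts the root by -3 semitones.
F♯3 down 3 semitones is D♯3.

D♯3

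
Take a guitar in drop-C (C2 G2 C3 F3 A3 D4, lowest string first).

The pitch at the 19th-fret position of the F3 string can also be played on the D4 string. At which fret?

10

F3 at fret 19 is F3 + 19 semitones = C5.
The open D4 string is 9 semitones above the open F3, so the same pitch on the D4 string lies at fret 19 − 9 = 10.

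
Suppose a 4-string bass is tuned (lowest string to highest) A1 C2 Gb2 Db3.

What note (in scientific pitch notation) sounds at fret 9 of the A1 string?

Gb2

A1 is MIDI 33. Adding 9 gives 42, which is Gb2.
(Equivalently spelled F#2.)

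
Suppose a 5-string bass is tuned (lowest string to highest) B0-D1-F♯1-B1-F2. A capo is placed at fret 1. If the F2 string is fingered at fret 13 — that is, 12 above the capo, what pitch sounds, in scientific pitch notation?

The capo raises the open F2 by 1 semitone to F♯2; fretting 12 more gives F2 + 1 + 12 = F2 + 13 semitones = F♯3.
(Also written G♭.)

F♯3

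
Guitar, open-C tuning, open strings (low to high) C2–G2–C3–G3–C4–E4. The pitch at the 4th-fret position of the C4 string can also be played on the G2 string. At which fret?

Fret 4 on C4 is MIDI 60 + 4 = 64 (E4). On the G2 string (open MIDI 43), that pitch is 64 − 43 = fret 21.

21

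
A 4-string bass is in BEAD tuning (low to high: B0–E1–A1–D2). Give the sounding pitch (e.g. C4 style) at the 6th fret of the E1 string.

A#1

The open E1 string plus 6 semitones: E–F–F#–G–G#–A–A#.
No B→C boundary is crossed, so the octave stays at 1.
(Equivalently spelled Bb1.)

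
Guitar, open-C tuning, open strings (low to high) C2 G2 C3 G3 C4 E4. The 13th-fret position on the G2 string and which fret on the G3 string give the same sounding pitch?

G2 at fret 13 is G2 + 13 semitones = G#3.
The open G3 string is 12 semitones above the open G2, so the same pitch on the G3 string lies at fret 13 − 12 = 1.

1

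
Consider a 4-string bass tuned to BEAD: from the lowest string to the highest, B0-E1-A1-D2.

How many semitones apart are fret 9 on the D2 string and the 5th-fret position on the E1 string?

D2 at fret 9 → B2 (MIDI 47); E1 at fret 5 → A1 (MIDI 33).
47 − 33 = 14, so the two pitches are 14 semitones apart, with B2 the higher.

14 semitones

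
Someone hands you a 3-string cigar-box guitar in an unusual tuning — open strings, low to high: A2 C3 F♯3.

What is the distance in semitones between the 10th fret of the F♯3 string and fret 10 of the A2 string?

9 semitones

F♯3 at fret 10 → E4 (MIDI 64); A2 at fret 10 → G3 (MIDI 55).
64 − 55 = 9, so the two pitches are 9 semitones apart, with E4 the higher.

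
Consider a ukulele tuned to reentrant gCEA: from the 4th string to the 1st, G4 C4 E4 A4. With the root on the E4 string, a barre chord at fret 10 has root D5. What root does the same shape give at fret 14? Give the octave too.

Moving from fret 10 to fret 14 shifts the root by 4 semitones.
D5 up 4 semitones is F#5.

F#5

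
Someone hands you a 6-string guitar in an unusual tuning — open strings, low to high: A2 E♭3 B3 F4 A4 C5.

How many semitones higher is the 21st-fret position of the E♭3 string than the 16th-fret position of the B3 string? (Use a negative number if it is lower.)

-3 semitones

E♭3 at fret 21 → C5 (MIDI 72); B3 at fret 16 → E♭5 (MIDI 75).
72 − 75 = -3, so the two pitches are 3 semitones apart.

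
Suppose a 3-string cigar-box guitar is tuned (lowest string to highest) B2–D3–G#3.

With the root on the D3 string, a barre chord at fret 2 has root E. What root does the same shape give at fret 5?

G

Moving from fret 2 to fret 5 shifts the root by 3 semitones.
E up 3 semitones is G.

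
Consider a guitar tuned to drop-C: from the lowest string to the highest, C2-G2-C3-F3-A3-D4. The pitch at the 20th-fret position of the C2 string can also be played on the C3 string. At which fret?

Fret 20 on C2 is MIDI 36 + 20 = 56 (G#3). On the C3 string (open MIDI 48), that pitch is 56 − 48 = fret 8.

8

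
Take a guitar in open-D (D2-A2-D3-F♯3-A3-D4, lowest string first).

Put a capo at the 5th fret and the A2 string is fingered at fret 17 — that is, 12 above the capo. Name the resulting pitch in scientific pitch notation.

The capo raises the open A2 by 5 semitones to D3; fretting 12 more gives A2 + 5 + 12 = A2 + 17 semitones = D4.

D4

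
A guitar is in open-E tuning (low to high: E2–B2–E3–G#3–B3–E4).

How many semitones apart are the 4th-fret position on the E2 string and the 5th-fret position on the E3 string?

13 semitones

E2 at fret 4 → G#2 (MIDI 44); E3 at fret 5 → A3 (MIDI 57).
44 − 57 = -13, so the two pitches are 13 semitones apart, with A3 the higher.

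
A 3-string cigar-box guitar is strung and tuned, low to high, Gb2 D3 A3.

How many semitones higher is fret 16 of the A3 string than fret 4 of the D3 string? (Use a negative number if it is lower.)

A3 at fret 16 → Db5 (MIDI 73); D3 at fret 4 → Gb3 (MIDI 54).
73 − 54 = 19, so the two pitches are 19 semitones apart.

19 semitones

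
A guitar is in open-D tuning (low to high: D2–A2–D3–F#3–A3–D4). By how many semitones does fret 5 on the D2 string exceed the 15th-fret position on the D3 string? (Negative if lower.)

-22 semitones

D2 at fret 5 → G2 (MIDI 43); D3 at fret 15 → F4 (MIDI 65).
43 − 65 = -22, so the two pitches are 22 semitones apart.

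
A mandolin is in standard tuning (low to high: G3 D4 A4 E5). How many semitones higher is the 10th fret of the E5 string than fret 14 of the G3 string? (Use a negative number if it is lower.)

17 semitones

E5 at fret 10 → D6 (MIDI 86); G3 at fret 14 → A4 (MIDI 69).
86 − 69 = 17, so the two pitches are 17 semitones apart.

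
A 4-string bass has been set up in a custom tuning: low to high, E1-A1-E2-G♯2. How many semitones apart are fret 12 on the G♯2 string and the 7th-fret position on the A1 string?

16 semitones

G♯2 at fret 12 → G♯3 (MIDI 56); A1 at fret 7 → E2 (MIDI 40).
56 − 40 = 16, so the two pitches are 16 semitones apart, with G♯3 the higher.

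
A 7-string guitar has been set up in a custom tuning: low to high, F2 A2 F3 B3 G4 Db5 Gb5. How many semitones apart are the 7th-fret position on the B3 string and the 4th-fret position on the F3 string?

B3 at fret 7 → Gb4 (MIDI 66); F3 at fret 4 → A3 (MIDI 57).
66 − 57 = 9, so the two pitches are 9 semitones apart, with Gb4 the higher.

9 semitones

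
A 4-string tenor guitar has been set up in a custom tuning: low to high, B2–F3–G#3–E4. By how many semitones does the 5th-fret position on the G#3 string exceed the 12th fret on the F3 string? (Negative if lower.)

G#3 at fret 5 → C#4 (MIDI 61); F3 at fret 12 → F4 (MIDI 65).
61 − 65 = -4, so the two pitches are 4 semitones apart.

-4 semitones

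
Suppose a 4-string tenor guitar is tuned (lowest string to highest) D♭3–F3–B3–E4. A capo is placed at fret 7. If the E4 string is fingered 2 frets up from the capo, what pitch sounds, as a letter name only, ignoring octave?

D♭

The capo raises the open E4 by 7 semitones to B4; fretting 2 more gives E4 + 7 + 2 = E4 + 9 semitones, landing on D♭.
(Also written C♯.)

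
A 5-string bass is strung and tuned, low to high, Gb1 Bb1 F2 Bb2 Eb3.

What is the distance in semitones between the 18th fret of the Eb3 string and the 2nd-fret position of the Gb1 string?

Eb3 at fret 18 → A4 (MIDI 69); Gb1 at fret 2 → Ab1 (MIDI 32).
69 − 32 = 37, so the two pitches are 37 semitones apart, with A4 the higher.

37 semitones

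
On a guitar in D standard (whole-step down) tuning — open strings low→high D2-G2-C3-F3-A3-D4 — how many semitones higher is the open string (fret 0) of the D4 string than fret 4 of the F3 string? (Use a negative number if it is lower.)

5 semitones

D4 at fret 0 → D4 (MIDI 62); F3 at fret 4 → A3 (MIDI 57).
62 − 57 = 5, so the two pitches are 5 semitones apart.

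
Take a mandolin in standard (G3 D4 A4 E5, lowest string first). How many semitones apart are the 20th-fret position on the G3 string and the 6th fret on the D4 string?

G3 at fret 20 → D#5 (MIDI 75); D4 at fret 6 → G#4 (MIDI 68).
75 − 68 = 7, so the two pitches are 7 semitones apart, with D#5 the higher.

7 semitones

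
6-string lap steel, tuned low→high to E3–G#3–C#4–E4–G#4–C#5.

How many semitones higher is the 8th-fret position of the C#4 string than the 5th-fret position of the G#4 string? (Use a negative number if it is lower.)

-4 semitones

C#4 at fret 8 → A4 (MIDI 69); G#4 at fret 5 → C#5 (MIDI 73).
69 − 73 = -4, so the two pitches are 4 semitones apart.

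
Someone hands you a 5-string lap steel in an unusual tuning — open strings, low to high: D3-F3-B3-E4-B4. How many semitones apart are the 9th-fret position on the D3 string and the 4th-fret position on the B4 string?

D3 at fret 9 → B3 (MIDI 59); B4 at fret 4 → E♭5 (MIDI 75).
59 − 75 = -16, so the two pitches are 16 semitones apart, with E♭5 the higher.

16 semitones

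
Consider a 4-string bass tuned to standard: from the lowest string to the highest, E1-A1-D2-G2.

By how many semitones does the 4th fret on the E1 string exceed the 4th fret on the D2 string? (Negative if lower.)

-10 semitones

E1 at fret 4 → G#1 (MIDI 32); D2 at fret 4 → F#2 (MIDI 42).
32 − 42 = -10, so the two pitches are 10 semitones apart.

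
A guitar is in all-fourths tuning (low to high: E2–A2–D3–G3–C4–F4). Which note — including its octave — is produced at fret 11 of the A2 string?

G♯3

A2 is MIDI 45. Adding 11 gives 56, which is G♯3.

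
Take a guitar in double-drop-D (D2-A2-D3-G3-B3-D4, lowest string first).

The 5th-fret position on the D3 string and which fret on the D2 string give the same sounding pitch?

17

Fret 5 on D3 is MIDI 50 + 5 = 55 (G3). On the D2 string (open MIDI 38), that pitch is 55 − 38 = fret 17.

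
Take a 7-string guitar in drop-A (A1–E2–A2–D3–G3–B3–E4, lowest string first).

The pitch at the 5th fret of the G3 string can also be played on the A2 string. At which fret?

15

G3 at fret 5 is G3 + 5 semitones = C4.
The open A2 string is 10 semitones below the open G3, so the same pitch on the A2 string lies at fret 5 + 10 = 15.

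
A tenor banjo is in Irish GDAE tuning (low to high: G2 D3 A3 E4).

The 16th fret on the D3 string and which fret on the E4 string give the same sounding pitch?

Fret 16 on D3 is MIDI 50 + 16 = 66 (F#4). On the E4 string (open MIDI 64), that pitch is 66 − 64 = fret 2.

2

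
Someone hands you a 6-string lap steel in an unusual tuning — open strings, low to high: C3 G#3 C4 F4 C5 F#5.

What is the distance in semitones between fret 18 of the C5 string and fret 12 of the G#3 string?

C5 at fret 18 → F#6 (MIDI 90); G#3 at fret 12 → G#4 (MIDI 68).
90 − 68 = 22, so the two pitches are 22 semitones apart, with F#6 the higher.

22 semitones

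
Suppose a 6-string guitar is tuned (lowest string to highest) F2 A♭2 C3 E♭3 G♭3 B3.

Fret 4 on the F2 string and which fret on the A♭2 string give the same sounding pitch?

Fret 4 on F2 is MIDI 41 + 4 = 45 (A2). On the A♭2 string (open MIDI 44), that pitch is 45 − 44 = fret 1.

1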